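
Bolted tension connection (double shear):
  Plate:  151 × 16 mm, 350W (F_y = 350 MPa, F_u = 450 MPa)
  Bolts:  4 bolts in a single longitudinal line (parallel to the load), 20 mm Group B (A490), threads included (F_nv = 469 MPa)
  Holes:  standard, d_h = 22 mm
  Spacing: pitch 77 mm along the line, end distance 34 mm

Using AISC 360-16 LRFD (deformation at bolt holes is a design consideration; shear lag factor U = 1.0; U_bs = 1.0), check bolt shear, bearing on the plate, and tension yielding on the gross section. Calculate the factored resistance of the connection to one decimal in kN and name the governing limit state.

Bolt shear: A_b = π(20)²/4 = 314.16 mm². φR_n = 0.75 × 469 × 314.16 × 4 × 2 = 884.0 kN.
Bearing (16 mm plate, F_u = 450 MPa): end bolts L_c = 34 − 22/2 = 23, R_n = min(1.2×23×16×450, 2.4×20×16×450) = 198.72 kN/bolt; interior L_c = 77 − 22 = 55, R_n = 345.6 kN/bolt. φR_n = 0.75 × (1×198.72 + 3×345.6) = 926.6 kN.
Tension yield (gross): A_g = 151×16 = 2416 mm². φR_n = 0.90 × 350 × 2416 = 761.0 kN.
Governing: min(884.0, 926.6, 761.0) = 761.0 kN → gross-section yield.

761.0 kN (gross-section yield governs)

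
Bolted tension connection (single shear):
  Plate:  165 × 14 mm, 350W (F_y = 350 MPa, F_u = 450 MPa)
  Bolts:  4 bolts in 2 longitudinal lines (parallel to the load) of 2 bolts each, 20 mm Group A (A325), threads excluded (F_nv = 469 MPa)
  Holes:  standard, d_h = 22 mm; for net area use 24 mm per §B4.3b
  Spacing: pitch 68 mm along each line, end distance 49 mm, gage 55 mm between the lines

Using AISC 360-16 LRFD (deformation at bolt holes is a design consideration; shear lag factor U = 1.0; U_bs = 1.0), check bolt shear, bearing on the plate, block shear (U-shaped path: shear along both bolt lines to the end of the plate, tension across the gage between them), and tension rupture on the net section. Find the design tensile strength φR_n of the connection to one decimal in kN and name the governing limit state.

442.0 kN (bolt shear governs)

Bolt shear: A_b = π(20)²/4 = 314.16 mm². φR_n = 0.75 × 469 × 314.16 × 4 × 1 = 442.0 kN.
Bearing (14 mm plate, F_u = 450 MPa): end bolts L_c = 49 − 22/2 = 38, R_n = min(1.2×38×14×450, 2.4×20×14×450) = 287.28 kN/bolt; interior L_c = 68 − 22 = 46, R_n = 302.4 kN/bolt. φR_n = 0.75 × (2×287.28 + 2×302.4) = 884.5 kN.
Block shear: shear path 2×[49+1×68] = 2×117 mm, A_gv = 3276, A_nv = 2×(117 − 1.5×24)×14 = 2268 mm²; tension across gage: (55 − 1×24)×14 = 434 mm². R_n = min(0.6×450×2268, 0.6×350×3276) + 1.0×450×434 = min(612.36, 687.96) + 195.3 = 807.66 kN. φR_n = 0.75 × 807.66 = 605.7 kN.
Tension rupture (net): A_n = (165 − 2×24)×14 = 1638 mm² (U = 1.0, A_e = A_n). φR_n = 0.75 × 450 × 1638 = 552.8 kN.
Governing: min(442.0, 884.5, 605.7, 552.8) = 442.0 kN → bolt shear.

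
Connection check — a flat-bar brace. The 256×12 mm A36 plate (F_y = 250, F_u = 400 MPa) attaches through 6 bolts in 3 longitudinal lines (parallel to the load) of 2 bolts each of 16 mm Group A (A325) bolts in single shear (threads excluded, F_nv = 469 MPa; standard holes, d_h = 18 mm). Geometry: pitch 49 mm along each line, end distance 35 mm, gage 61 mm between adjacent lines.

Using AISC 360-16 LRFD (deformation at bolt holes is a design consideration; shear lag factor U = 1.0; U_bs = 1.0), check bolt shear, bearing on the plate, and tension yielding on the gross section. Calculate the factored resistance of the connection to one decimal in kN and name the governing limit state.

424.3 kN (bolt shear governs)

Bolt shear: A_b = π(16)²/4 = 201.06 mm². φR_n = 0.75 × 469 × 201.06 × 6 × 1 = 424.3 kN.
Bearing (12 mm plate, F_u = 400 MPa): end bolts L_c = 35 − 18/2 = 26, R_n = min(1.2×26×12×400, 2.4×16×12×400) = 149.76 kN/bolt; interior L_c = 49 − 18 = 31, R_n = 178.56 kN/bolt. φR_n = 0.75 × (3×149.76 + 3×178.56) = 738.7 kN.
Tension yield (gross): A_g = 256×12 = 3072 mm². φR_n = 0.90 × 250 × 3072 = 691.2 kN.
Governing: min(424.3, 738.7, 691.2) = 424.3 kN → bolt shear.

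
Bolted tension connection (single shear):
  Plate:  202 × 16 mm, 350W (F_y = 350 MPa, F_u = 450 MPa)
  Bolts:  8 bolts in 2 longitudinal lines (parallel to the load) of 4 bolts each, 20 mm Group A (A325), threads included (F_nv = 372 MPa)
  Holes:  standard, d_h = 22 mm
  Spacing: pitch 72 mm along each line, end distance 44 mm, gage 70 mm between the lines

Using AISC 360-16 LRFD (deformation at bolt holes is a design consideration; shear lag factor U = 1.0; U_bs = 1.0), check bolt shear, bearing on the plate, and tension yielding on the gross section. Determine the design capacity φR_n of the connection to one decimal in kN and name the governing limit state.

701.2 kN (bolt shear governs)

Bolt shear: A_b = π(20)²/4 = 314.16 mm². φR_n = 0.75 × 372 × 314.16 × 8 × 1 = 701.2 kN.
Bearing (16 mm plate, F_u = 450 MPa): end bolts L_c = 44 − 22/2 = 33, R_n = min(1.2×33×16×450, 2.4×20×16×450) = 285.12 kN/bolt; interior L_c = 72 − 22 = 50, R_n = 345.6 kN/bolt. φR_n = 0.75 × (2×285.12 + 6×345.6) = 1982.9 kN.
Tension yield (gross): A_g = 202×16 = 3232 mm². φR_n = 0.90 × 350 × 3232 = 1018.1 kN.
Governing: min(701.2, 1982.9, 1018.1) = 701.2 kN → bolt shear.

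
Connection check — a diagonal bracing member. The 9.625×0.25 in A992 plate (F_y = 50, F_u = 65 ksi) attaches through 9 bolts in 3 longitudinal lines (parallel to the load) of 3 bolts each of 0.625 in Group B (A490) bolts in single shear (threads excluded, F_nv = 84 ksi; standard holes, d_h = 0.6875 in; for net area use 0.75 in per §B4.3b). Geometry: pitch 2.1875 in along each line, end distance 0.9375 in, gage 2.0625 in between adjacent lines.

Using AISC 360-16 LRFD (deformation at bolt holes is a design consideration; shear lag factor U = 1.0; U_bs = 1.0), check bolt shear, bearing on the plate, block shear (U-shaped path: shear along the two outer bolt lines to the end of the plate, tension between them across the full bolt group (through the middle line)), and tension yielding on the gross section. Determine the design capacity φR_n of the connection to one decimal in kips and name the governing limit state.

82.3 kips (block shear governs)

Bolt shear: A_b = π(0.625)²/4 = 0.3068 in². φR_n = 0.75 × 84 × 0.3068 × 9 × 1 = 174.0 kips.
Bearing (0.25 in plate, F_u = 65 ksi): end bolts L_c = 0.9375 − 0.6875/2 = 0.59375, R_n = min(1.2×0.59375×0.25×65, 2.4×0.625×0.25×65) = 11.578 kips/bolt; interior L_c = 2.1875 − 0.6875 = 1.5, R_n = 24.375 kips/bolt. φR_n = 0.75 × (3×11.578 + 6×24.375) = 135.7 kips.
Block shear: shear path 2×[0.9375+2×2.1875] = 2×5.3125 in, A_gv = 2.6563, A_nv = 2×(5.3125 − 2.5×0.75)×0.25 = 1.7188 in²; tension across gage: (4.125 − 2×0.75)×0.25 = 0.65625 in². R_n = min(0.6×65×1.7188, 0.6×50×2.6563) + 1.0×65×0.65625 = min(67.033, 79.689) + 42.656 = 109.69 kips. φR_n = 0.75 × 109.69 = 82.3 kips.
Tension yield (gross): A_g = 9.625×0.25 = 2.4063 in². φR_n = 0.90 × 50 × 2.4063 = 108.3 kips.
Governing: min(174.0, 135.7, 82.3, 108.3) = 82.3 kips → block shear.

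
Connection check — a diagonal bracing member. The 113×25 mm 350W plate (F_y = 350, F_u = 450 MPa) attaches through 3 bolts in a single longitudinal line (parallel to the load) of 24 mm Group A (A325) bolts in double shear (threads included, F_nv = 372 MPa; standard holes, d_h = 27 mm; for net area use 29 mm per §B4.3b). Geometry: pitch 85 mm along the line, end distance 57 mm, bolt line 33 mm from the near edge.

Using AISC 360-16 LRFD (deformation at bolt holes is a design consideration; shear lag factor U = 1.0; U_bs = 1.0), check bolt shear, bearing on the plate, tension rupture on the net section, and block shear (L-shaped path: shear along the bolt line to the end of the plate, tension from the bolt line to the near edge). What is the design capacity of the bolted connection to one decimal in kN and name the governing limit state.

Bolt shear: A_b = π(24)²/4 = 452.39 mm². φR_n = 0.75 × 372 × 452.39 × 3 × 2 = 757.3 kN.
Bearing (25 mm plate, F_u = 450 MPa): end bolts L_c = 57 − 27/2 = 43.5, R_n = min(1.2×43.5×25×450, 2.4×24×25×450) = 587.25 kN/bolt; interior L_c = 85 − 27 = 58, R_n = 648 kN/bolt. φR_n = 0.75 × (1×587.25 + 2×648) = 1412.4 kN.
Tension rupture (net): A_n = (113 − 1×29)×25 = 2100 mm² (U = 1.0, A_e = A_n). φR_n = 0.75 × 450 × 2100 = 708.8 kN.
Block shear: shear path 1×[57+2×85] = 1×227 mm, A_gv = 5675, A_nv = 1×(227 − 2.5×29)×25 = 3862.5 mm²; tension to near edge: (33 − 0.5×29)×25 = 462.5 mm². R_n = min(0.6×450×3862.5, 0.6×350×5675) + 1.0×450×462.5 = min(1042.9, 1191.8) + 208.13 = 1251 kN. φR_n = 0.75 × 1251 = 938.3 kN.
Governing: min(757.3, 1412.4, 708.8, 938.3) = 708.8 kN → net-section rupture.

708.8 kN (net-section rupture governs)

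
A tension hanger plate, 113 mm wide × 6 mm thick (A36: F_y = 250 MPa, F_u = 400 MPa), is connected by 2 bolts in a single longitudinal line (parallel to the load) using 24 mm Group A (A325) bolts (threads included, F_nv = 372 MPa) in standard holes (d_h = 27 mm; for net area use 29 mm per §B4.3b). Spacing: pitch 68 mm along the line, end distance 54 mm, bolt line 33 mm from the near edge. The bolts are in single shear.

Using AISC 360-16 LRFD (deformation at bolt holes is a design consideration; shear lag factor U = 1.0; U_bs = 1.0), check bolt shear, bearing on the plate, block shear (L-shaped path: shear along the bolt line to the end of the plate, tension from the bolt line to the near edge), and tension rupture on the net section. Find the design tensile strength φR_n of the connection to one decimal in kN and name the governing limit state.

115.7 kN (block shear governs)

Bolt shear: A_b = π(24)²/4 = 452.39 mm². φR_n = 0.75 × 372 × 452.39 × 2 × 1 = 252.4 kN.
Bearing (6 mm plate, F_u = 400 MPa): end bolts L_c = 54 − 27/2 = 40.5, R_n = min(1.2×40.5×6×400, 2.4×24×6×400) = 116.64 kN/bolt; interior L_c = 68 − 27 = 41, R_n = 118.08 kN/bolt. φR_n = 0.75 × (1×116.64 + 1×118.08) = 176.0 kN.
Block shear: shear path 1×[54+1×68] = 1×122 mm, A_gv = 732, A_nv = 1×(122 − 1.5×29)×6 = 471 mm²; tension to near edge: (33 − 0.5×29)×6 = 111 mm². R_n = min(0.6×400×471, 0.6×250×732) + 1.0×400×111 = min(113.04, 109.8) + 44.4 = 154.2 kN. φR_n = 0.75 × 154.2 = 115.7 kN.
Tension rupture (net): A_n = (113 − 1×29)×6 = 504 mm² (U = 1.0, A_e = A_n). φR_n = 0.75 × 400 × 504 = 151.2 kN.
Governing: min(252.4, 176.0, 115.7, 151.2) = 115.7 kN → block shear.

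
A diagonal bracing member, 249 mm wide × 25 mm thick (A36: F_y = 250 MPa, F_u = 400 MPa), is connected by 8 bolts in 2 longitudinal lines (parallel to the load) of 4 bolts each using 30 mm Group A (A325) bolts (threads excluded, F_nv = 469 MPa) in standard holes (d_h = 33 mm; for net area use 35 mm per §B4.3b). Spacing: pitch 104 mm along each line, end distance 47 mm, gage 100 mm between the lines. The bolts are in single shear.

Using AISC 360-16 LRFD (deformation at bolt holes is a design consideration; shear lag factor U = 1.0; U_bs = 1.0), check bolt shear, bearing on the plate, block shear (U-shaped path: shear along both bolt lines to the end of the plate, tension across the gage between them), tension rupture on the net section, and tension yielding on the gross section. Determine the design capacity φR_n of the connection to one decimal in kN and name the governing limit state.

1342.5 kN (net-section rupture governs)

Bolt shear: A_b = π(30)²/4 = 706.86 mm². φR_n = 0.75 × 469 × 706.86 × 8 × 1 = 1989.1 kN.
Bearing (25 mm plate, F_u = 400 MPa): end bolts L_c = 47 − 33/2 = 30.5, R_n = min(1.2×30.5×25×400, 2.4×30×25×400) = 366 kN/bolt; interior L_c = 104 − 33 = 71, R_n = 720 kN/bolt. φR_n = 0.75 × (2×366 + 6×720) = 3789.0 kN.
Block shear: shear path 2×[47+3×104] = 2×359 mm, A_gv = 17950, A_nv = 2×(359 − 3.5×35)×25 = 11825 mm²; tension across gage: (100 − 1×35)×25 = 1625 mm². R_n = min(0.6×400×11825, 0.6×250×17950) + 1.0×400×1625 = min(2838, 2692.5) + 650 = 3342.5 kN. φR_n = 0.75 × 3342.5 = 2506.9 kN.
Tension rupture (net): A_n = (249 − 2×35)×25 = 4475 mm² (U = 1.0, A_e = A_n). φR_n = 0.75 × 400 × 4475 = 1342.5 kN.
Tension yield (gross): A_g = 249×25 = 6225 mm². φR_n = 0.90 × 250 × 6225 = 1400.6 kN.
Governing: min(1989.1, 3789.0, 2506.9, 1342.5, 1400.6) = 1342.5 kN → net-section rupture.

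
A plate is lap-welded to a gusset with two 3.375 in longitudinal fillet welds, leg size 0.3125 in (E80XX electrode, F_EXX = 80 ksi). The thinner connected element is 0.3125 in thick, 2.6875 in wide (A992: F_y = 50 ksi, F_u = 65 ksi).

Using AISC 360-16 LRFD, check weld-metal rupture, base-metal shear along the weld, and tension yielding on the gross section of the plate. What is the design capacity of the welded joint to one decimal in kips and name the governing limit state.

Weld metal: throat = 0.707×0.3125 = 0.22094 in, L = 2×3.375 = 6.75 in. φR_n = 0.75 × 0.6 × 80 × 0.22094 × 6.75 = 53.7 kips.
Base metal shear (0.3125 in plate): yield φR_n = 1.0×0.6×50×0.3125×6.75 = 63.3 kips; rupture φR_n = 0.75×0.6×65×0.3125×6.75 = 61.7 kips; take 61.7 kips (rupture).
Tension yield (gross): A_g = 2.6875×0.3125 = 0.83984 in². φR_n = 0.90 × 50 × 0.83984 = 37.8 kips.
Governing: min(53.7, 61.7, 37.8) = 37.8 kips → gross-section yield.

37.8 kips (gross-section yield governs)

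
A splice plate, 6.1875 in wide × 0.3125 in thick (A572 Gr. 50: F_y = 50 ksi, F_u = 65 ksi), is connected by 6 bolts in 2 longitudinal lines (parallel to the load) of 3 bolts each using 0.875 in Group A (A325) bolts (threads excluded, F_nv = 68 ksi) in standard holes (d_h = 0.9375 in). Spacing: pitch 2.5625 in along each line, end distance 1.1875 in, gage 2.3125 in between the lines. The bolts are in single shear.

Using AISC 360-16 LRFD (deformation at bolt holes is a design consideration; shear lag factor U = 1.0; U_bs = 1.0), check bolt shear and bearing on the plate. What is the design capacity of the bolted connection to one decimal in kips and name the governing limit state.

Bolt shear: A_b = π(0.875)²/4 = 0.60132 in². φR_n = 0.75 × 68 × 0.60132 × 6 × 1 = 184.0 kips.
Bearing (0.3125 in plate, F_u = 65 ksi): end bolts L_c = 1.1875 − 0.9375/2 = 0.71875, R_n = min(1.2×0.71875×0.3125×65, 2.4×0.875×0.3125×65) = 17.52 kips/bolt; interior L_c = 2.5625 − 0.9375 = 1.625, R_n = 39.609 kips/bolt. φR_n = 0.75 × (2×17.52 + 4×39.609) = 145.1 kips.
Governing: min(184.0, 145.1) = 145.1 kips → bearing.

145.1 kips (bearing governs)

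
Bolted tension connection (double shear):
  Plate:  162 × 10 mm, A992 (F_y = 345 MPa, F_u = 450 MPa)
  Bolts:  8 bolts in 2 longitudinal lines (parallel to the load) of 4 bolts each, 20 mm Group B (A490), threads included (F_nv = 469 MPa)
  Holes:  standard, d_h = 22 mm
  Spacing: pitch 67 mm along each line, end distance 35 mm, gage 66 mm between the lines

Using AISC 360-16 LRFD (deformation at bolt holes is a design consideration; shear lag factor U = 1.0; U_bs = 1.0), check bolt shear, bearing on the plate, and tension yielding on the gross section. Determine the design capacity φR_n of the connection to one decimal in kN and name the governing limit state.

Bolt shear: A_b = π(20)²/4 = 314.16 mm². φR_n = 0.75 × 469 × 314.16 × 8 × 2 = 1768.1 kN.
Bearing (10 mm plate, F_u = 450 MPa): end bolts L_c = 35 − 22/2 = 24, R_n = min(1.2×24×10×450, 2.4×20×10×450) = 129.6 kN/bolt; interior L_c = 67 − 22 = 45, R_n = 216 kN/bolt. φR_n = 0.75 × (2×129.6 + 6×216) = 1166.4 kN.
Tension yield (gross): A_g = 162×10 = 1620 mm². φR_n = 0.90 × 345 × 1620 = 503.0 kN.
Governing: min(1768.1, 1166.4, 503.0) = 503.0 kN → gross-section yield.

503.0 kN (gross-section yield governs)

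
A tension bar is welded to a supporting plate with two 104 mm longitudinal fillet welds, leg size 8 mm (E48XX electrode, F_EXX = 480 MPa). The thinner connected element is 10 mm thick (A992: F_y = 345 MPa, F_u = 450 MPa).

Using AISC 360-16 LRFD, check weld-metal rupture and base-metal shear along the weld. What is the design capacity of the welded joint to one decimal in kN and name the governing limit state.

Weld metal: throat = 0.707×8 = 5.656 mm, L = 2×104 = 208 mm. φR_n = 0.75 × 0.6 × 480 × 5.656 × 208 = 254.1 kN.
Base metal shear (10 mm plate): yield φR_n = 1.0×0.6×345×10×208 = 430.6 kN; rupture φR_n = 0.75×0.6×450×10×208 = 421.2 kN; take 421.2 kN (rupture).
Governing: min(254.1, 421.2) = 254.1 kN → weld metal.

254.1 kN (weld metal governs)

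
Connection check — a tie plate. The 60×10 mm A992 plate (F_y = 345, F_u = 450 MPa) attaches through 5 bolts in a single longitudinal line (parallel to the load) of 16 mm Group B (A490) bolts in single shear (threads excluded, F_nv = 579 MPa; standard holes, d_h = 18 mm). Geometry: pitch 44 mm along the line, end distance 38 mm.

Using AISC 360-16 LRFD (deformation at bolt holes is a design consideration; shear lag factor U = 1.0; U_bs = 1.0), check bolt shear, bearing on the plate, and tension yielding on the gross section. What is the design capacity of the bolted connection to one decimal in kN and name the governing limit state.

Bolt shear: A_b = π(16)²/4 = 201.06 mm². φR_n = 0.75 × 579 × 201.06 × 5 × 1 = 436.6 kN.
Bearing (10 mm plate, F_u = 450 MPa): end bolts L_c = 38 − 18/2 = 29, R_n = min(1.2×29×10×450, 2.4×16×10×450) = 156.6 kN/bolt; interior L_c = 44 − 18 = 26, R_n = 140.4 kN/bolt. φR_n = 0.75 × (1×156.6 + 4×140.4) = 538.7 kN.
Tension yield (gross): A_g = 60×10 = 600 mm². φR_n = 0.90 × 345 × 600 = 186.3 kN.
Governing: min(436.6, 538.7, 186.3) = 186.3 kN → gross-section yield.

186.3 kN (gross-section yield governs)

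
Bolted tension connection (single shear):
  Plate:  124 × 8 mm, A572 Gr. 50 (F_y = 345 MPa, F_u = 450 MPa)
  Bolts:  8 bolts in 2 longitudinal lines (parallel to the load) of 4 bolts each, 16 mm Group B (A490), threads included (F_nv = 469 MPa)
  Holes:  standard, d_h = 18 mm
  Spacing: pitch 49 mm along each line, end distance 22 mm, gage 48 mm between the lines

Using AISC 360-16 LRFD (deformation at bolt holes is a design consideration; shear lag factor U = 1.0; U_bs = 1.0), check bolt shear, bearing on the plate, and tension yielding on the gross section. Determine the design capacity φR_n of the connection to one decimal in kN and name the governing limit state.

308.0 kN (gross-section yield governs)

Bolt shear: A_b = π(16)²/4 = 201.06 mm². φR_n = 0.75 × 469 × 201.06 × 8 × 1 = 565.8 kN.
Bearing (8 mm plate, F_u = 450 MPa): end bolts L_c = 22 − 18/2 = 13, R_n = min(1.2×13×8×450, 2.4×16×8×450) = 56.16 kN/bolt; interior L_c = 49 − 18 = 31, R_n = 133.92 kN/bolt. φR_n = 0.75 × (2×56.16 + 6×133.92) = 686.9 kN.
Tension yield (gross): A_g = 124×8 = 992 mm². φR_n = 0.90 × 345 × 992 = 308.0 kN.
Governing: min(565.8, 686.9, 308.0) = 308.0 kN → gross-section yield.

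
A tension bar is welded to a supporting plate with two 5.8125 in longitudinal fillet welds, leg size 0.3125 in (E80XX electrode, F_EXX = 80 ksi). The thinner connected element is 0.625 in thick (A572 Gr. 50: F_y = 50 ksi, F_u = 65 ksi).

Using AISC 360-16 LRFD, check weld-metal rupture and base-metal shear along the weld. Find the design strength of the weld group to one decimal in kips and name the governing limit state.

92.5 kips (weld metal governs)

Weld metal: throat = 0.707×0.3125 = 0.22094 in, L = 2×5.8125 = 11.625 in. φR_n = 0.75 × 0.6 × 80 × 0.22094 × 11.625 = 92.5 kips.
Base metal shear (0.625 in plate): yield φR_n = 1.0×0.6×50×0.625×11.625 = 218.0 kips; rupture φR_n = 0.75×0.6×65×0.625×11.625 = 212.5 kips; take 212.5 kips (rupture).
Governing: min(92.5, 212.5) = 92.5 kips → weld metal.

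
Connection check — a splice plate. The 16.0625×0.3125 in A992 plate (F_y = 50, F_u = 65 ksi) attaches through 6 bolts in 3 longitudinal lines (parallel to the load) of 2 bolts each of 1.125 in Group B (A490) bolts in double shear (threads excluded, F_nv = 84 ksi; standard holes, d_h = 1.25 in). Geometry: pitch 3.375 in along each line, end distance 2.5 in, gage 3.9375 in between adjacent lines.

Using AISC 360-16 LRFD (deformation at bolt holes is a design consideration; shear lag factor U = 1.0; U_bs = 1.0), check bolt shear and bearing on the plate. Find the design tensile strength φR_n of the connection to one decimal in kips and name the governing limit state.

Bolt shear: A_b = π(1.125)²/4 = 0.99402 in². φR_n = 0.75 × 84 × 0.99402 × 6 × 2 = 751.5 kips.
Bearing (0.3125 in plate, F_u = 65 ksi): end bolts L_c = 2.5 − 1.25/2 = 1.875, R_n = min(1.2×1.875×0.3125×65, 2.4×1.125×0.3125×65) = 45.703 kips/bolt; interior L_c = 3.375 − 1.25 = 2.125, R_n = 51.797 kips/bolt. φR_n = 0.75 × (3×45.703 + 3×51.797) = 219.4 kips.
Governing: min(751.5, 219.4) = 219.4 kips → bearing.

219.4 kips (bearing governs)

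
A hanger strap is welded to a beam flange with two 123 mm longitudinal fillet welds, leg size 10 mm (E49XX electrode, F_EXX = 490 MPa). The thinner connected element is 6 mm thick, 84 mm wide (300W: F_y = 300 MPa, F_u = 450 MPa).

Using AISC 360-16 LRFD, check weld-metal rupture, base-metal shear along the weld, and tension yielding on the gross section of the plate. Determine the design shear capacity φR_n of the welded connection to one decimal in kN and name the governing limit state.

136.1 kN (gross-section yield governs)

Weld metal: throat = 0.707×10 = 7.07 mm, L = 2×123 = 246 mm. φR_n = 0.75 × 0.6 × 490 × 7.07 × 246 = 383.5 kN.
Base metal shear (6 mm plate): yield φR_n = 1.0×0.6×300×6×246 = 265.7 kN; rupture φR_n = 0.75×0.6×450×6×246 = 298.9 kN; take 265.7 kN (yield).
Tension yield (gross): A_g = 84×6 = 504 mm². φR_n = 0.90 × 300 × 504 = 136.1 kN.
Governing: min(383.5, 265.7, 136.1) = 136.1 kN → gross-section yield.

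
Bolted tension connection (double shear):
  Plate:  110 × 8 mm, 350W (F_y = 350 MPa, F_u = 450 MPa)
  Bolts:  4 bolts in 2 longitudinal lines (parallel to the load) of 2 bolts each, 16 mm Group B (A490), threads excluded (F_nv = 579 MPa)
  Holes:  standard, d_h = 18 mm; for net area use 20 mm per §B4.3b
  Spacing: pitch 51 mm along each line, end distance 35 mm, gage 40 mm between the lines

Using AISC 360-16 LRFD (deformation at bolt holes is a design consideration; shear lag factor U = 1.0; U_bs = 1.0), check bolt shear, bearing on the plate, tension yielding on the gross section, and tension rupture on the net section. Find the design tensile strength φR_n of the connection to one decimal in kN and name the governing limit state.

Bolt shear: A_b = π(16)²/4 = 201.06 mm². φR_n = 0.75 × 579 × 201.06 × 4 × 2 = 698.5 kN.
Bearing (8 mm plate, F_u = 450 MPa): end bolts L_c = 35 − 18/2 = 26, R_n = min(1.2×26×8×450, 2.4×16×8×450) = 112.32 kN/bolt; interior L_c = 51 − 18 = 33, R_n = 138.24 kN/bolt. φR_n = 0.75 × (2×112.32 + 2×138.24) = 375.8 kN.
Tension yield (gross): A_g = 110×8 = 880 mm². φR_n = 0.90 × 350 × 880 = 277.2 kN.
Tension rupture (net): A_n = (110 − 2×20)×8 = 560 mm² (U = 1.0, A_e = A_n). φR_n = 0.75 × 450 × 560 = 189.0 kN.
Governing: min(698.5, 375.8, 277.2, 189.0) = 189.0 kN → net-section rupture.

189.0 kN (net-section rupture governs)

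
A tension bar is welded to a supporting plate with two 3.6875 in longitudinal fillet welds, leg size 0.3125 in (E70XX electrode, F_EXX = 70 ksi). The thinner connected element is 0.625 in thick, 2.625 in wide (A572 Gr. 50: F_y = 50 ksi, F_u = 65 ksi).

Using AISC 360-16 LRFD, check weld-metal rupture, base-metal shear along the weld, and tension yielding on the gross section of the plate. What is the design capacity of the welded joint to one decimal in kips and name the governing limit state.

51.3 kips (weld metal governs)

Weld metal: throat = 0.707×0.3125 = 0.22094 in, L = 2×3.6875 = 7.375 in. φR_n = 0.75 × 0.6 × 70 × 0.22094 × 7.375 = 51.3 kips.
Base metal shear (0.625 in plate): yield φR_n = 1.0×0.6×50×0.625×7.375 = 138.3 kips; rupture φR_n = 0.75×0.6×65×0.625×7.375 = 134.8 kips; take 134.8 kips (rupture).
Tension yield (gross): A_g = 2.625×0.625 = 1.6406 in². φR_n = 0.90 × 50 × 1.6406 = 73.8 kips.
Governing: min(51.3, 134.8, 73.8) = 51.3 kips → weld metal.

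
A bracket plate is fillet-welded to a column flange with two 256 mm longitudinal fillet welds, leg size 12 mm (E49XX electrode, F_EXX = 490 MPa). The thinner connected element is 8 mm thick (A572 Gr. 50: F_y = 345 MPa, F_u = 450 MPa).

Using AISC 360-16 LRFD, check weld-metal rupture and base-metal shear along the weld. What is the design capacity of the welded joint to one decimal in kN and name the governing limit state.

Weld metal: throat = 0.707×12 = 8.484 mm, L = 2×256 = 512 mm. φR_n = 0.75 × 0.6 × 490 × 8.484 × 512 = 957.8 kN.
Base metal shear (8 mm plate): yield φR_n = 1.0×0.6×345×8×512 = 847.9 kN; rupture φR_n = 0.75×0.6×450×8×512 = 829.4 kN; take 829.4 kN (rupture).
Governing: min(957.8, 829.4) = 829.4 kN → base-metal shear.

829.4 kN (base-metal shear governs)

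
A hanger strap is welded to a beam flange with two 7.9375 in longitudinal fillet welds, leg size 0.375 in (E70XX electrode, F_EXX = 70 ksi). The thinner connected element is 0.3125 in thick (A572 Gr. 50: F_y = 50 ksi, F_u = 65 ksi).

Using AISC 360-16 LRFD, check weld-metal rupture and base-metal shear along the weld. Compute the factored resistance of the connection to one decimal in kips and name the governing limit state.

132.6 kips (weld metal governs)

Weld metal: throat = 0.707×0.375 = 0.26513 in, L = 2×7.9375 = 15.875 in. φR_n = 0.75 × 0.6 × 70 × 0.26513 × 15.875 = 132.6 kips.
Base metal shear (0.3125 in plate): yield φR_n = 1.0×0.6×50×0.3125×15.875 = 148.8 kips; rupture φR_n = 0.75×0.6×65×0.3125×15.875 = 145.1 kips; take 145.1 kips (rupture).
Governing: min(132.6, 145.1) = 132.6 kips → weld metal.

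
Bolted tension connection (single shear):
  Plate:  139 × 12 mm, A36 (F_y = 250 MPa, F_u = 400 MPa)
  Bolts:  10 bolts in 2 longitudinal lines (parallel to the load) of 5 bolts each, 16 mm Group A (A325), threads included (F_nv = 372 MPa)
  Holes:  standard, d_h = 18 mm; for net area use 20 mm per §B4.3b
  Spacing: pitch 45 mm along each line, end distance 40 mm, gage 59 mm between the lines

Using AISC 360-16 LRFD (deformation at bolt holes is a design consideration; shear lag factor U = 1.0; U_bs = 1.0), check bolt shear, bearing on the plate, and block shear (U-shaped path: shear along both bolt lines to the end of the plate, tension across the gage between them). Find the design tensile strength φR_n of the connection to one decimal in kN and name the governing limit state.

561.0 kN (bolt shear governs)

Bolt shear: A_b = π(16)²/4 = 201.06 mm². φR_n = 0.75 × 372 × 201.06 × 10 × 1 = 561.0 kN.
Bearing (12 mm plate, F_u = 400 MPa): end bolts L_c = 40 − 18/2 = 31, R_n = min(1.2×31×12×400, 2.4×16×12×400) = 178.56 kN/bolt; interior L_c = 45 − 18 = 27, R_n = 155.52 kN/bolt. φR_n = 0.75 × (2×178.56 + 8×155.52) = 1201.0 kN.
Block shear: shear path 2×[40+4×45] = 2×220 mm, A_gv = 5280, A_nv = 2×(220 − 4.5×20)×12 = 3120 mm²; tension across gage: (59 − 1×20)×12 = 468 mm². R_n = min(0.6×400×3120, 0.6×250×5280) + 1.0×400×468 = min(748.8, 792) + 187.2 = 936 kN. φR_n = 0.75 × 936 = 702.0 kN.
Governing: min(561.0, 1201.0, 702.0) = 561.0 kN → bolt shear.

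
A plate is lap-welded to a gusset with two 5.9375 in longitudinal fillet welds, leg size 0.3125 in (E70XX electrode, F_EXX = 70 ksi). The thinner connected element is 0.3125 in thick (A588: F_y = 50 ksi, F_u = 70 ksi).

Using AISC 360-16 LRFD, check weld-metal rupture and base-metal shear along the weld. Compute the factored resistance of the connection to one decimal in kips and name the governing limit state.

Weld metal: throat = 0.707×0.3125 = 0.22094 in, L = 2×5.9375 = 11.875 in. φR_n = 0.75 × 0.6 × 70 × 0.22094 × 11.875 = 82.6 kips.
Base metal shear (0.3125 in plate): yield φR_n = 1.0×0.6×50×0.3125×11.875 = 111.3 kips; rupture φR_n = 0.75×0.6×70×0.3125×11.875 = 116.9 kips; take 111.3 kips (yield).
Governing: min(82.6, 111.3) = 82.6 kips → weld metal.

82.6 kips (weld metal governs)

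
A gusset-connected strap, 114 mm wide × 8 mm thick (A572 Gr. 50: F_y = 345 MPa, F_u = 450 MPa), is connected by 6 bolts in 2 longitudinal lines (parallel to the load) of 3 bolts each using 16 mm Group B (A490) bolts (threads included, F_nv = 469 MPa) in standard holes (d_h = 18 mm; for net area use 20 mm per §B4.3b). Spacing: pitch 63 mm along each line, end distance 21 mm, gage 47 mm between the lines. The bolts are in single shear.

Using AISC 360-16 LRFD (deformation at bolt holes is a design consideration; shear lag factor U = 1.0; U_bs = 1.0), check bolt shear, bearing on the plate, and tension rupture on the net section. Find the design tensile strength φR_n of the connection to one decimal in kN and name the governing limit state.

Bolt shear: A_b = π(16)²/4 = 201.06 mm². φR_n = 0.75 × 469 × 201.06 × 6 × 1 = 424.3 kN.
Bearing (8 mm plate, F_u = 450 MPa): end bolts L_c = 21 − 18/2 = 12, R_n = min(1.2×12×8×450, 2.4×16×8×450) = 51.84 kN/bolt; interior L_c = 63 − 18 = 45, R_n = 138.24 kN/bolt. φR_n = 0.75 × (2×51.84 + 4×138.24) = 492.5 kN.
Tension rupture (net): A_n = (114 − 2×20)×8 = 592 mm² (U = 1.0, A_e = A_n). φR_n = 0.75 × 450 × 592 = 199.8 kN.
Governing: min(424.3, 492.5, 199.8) = 199.8 kN → net-section rupture.

199.8 kN (net-section rupture governs)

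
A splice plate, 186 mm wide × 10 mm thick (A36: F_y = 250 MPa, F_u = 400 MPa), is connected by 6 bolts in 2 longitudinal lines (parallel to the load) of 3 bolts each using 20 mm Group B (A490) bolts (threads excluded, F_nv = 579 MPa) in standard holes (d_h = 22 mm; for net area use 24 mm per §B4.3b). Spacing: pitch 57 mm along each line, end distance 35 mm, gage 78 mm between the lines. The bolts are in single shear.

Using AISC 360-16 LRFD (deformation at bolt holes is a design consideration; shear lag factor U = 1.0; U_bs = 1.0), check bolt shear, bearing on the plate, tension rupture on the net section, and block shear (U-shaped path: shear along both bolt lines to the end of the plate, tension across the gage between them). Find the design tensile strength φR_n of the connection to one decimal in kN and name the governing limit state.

Bolt shear: A_b = π(20)²/4 = 314.16 mm². φR_n = 0.75 × 579 × 314.16 × 6 × 1 = 818.5 kN.
Bearing (10 mm plate, F_u = 400 MPa): end bolts L_c = 35 − 22/2 = 24, R_n = min(1.2×24×10×400, 2.4×20×10×400) = 115.2 kN/bolt; interior L_c = 57 − 22 = 35, R_n = 168 kN/bolt. φR_n = 0.75 × (2×115.2 + 4×168) = 676.8 kN.
Tension rupture (net): A_n = (186 − 2×24)×10 = 1380 mm² (U = 1.0, A_e = A_n). φR_n = 0.75 × 400 × 1380 = 414.0 kN.
Block shear: shear path 2×[35+2×57] = 2×149 mm, A_gv = 2980, A_nv = 2×(149 − 2.5×24)×10 = 1780 mm²; tension across gage: (78 − 1×24)×10 = 540 mm². R_n = min(0.6×400×1780, 0.6×250×2980) + 1.0×400×540 = min(427.2, 447) + 216 = 643.2 kN. φR_n = 0.75 × 643.2 = 482.4 kN.
Governing: min(818.5, 676.8, 414.0, 482.4) = 414.0 kN → net-section rupture.

414.0 kN (net-section rupture governs)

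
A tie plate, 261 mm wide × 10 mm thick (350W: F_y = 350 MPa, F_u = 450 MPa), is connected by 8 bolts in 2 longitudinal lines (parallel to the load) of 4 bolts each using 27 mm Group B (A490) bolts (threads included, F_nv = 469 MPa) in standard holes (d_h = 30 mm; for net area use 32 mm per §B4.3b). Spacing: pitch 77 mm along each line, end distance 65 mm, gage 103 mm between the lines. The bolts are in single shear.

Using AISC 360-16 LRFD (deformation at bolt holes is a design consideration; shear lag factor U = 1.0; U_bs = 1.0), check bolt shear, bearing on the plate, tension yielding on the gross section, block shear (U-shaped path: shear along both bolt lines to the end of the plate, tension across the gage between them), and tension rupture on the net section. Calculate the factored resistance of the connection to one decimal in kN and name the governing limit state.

Bolt shear: A_b = π(27)²/4 = 572.56 mm². φR_n = 0.75 × 469 × 572.56 × 8 × 1 = 1611.2 kN.
Bearing (10 mm plate, F_u = 450 MPa): end bolts L_c = 65 − 30/2 = 50, R_n = min(1.2×50×10×450, 2.4×27×10×450) = 270 kN/bolt; interior L_c = 77 − 30 = 47, R_n = 253.8 kN/bolt. φR_n = 0.75 × (2×270 + 6×253.8) = 1547.1 kN.
Tension yield (gross): A_g = 261×10 = 2610 mm². φR_n = 0.90 × 350 × 2610 = 822.2 kN.
Block shear: shear path 2×[65+3×77] = 2×296 mm, A_gv = 5920, A_nv = 2×(296 − 3.5×32)×10 = 3680 mm²; tension across gage: (103 − 1×32)×10 = 710 mm². R_n = min(0.6×450×3680, 0.6×350×5920) + 1.0×450×710 = min(993.6, 1243.2) + 319.5 = 1313.1 kN. φR_n = 0.75 × 1313.1 = 984.8 kN.
Tension rupture (net): A_n = (261 − 2×32)×10 = 1970 mm² (U = 1.0, A_e = A_n). φR_n = 0.75 × 450 × 1970 = 664.9 kN.
Governing: min(1611.2, 1547.1, 822.2, 984.8, 664.9) = 664.9 kN → net-section rupture.

664.9 kN (net-section rupture governs)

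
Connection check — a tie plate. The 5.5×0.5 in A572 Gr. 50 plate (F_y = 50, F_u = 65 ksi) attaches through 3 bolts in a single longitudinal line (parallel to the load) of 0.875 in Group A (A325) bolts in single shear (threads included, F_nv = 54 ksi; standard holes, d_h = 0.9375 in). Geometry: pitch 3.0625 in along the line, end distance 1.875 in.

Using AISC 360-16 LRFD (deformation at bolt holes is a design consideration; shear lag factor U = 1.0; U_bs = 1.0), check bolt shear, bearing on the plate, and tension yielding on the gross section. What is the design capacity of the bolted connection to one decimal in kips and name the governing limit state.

Bolt shear: A_b = π(0.875)²/4 = 0.60132 in². φR_n = 0.75 × 54 × 0.60132 × 3 × 1 = 73.1 kips.
Bearing (0.5 in plate, F_u = 65 ksi): end bolts L_c = 1.875 − 0.9375/2 = 1.40625, R_n = min(1.2×1.40625×0.5×65, 2.4×0.875×0.5×65) = 54.844 kips/bolt; interior L_c = 3.0625 − 0.9375 = 2.125, R_n = 68.25 kips/bolt. φR_n = 0.75 × (1×54.844 + 2×68.25) = 143.5 kips.
Tension yield (gross): A_g = 5.5×0.5 = 2.75 in². φR_n = 0.90 × 50 × 2.75 = 123.8 kips.
Governing: min(73.1, 143.5, 123.8) = 73.1 kips → bolt shear.

73.1 kips (bolt shear governs)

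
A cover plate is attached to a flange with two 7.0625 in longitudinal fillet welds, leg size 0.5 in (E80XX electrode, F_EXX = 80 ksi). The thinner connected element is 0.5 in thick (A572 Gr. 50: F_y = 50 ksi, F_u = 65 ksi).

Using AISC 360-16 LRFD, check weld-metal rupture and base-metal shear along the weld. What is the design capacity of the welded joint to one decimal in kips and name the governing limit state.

179.8 kips (weld metal governs)

Weld metal: throat = 0.707×0.5 = 0.3535 in, L = 2×7.0625 = 14.125 in. φR_n = 0.75 × 0.6 × 80 × 0.3535 × 14.125 = 179.8 kips.
Base metal shear (0.5 in plate): yield φR_n = 1.0×0.6×50×0.5×14.125 = 211.9 kips; rupture φR_n = 0.75×0.6×65×0.5×14.125 = 206.6 kips; take 206.6 kips (rupture).
Governing: min(179.8, 206.6) = 179.8 kips → weld metal.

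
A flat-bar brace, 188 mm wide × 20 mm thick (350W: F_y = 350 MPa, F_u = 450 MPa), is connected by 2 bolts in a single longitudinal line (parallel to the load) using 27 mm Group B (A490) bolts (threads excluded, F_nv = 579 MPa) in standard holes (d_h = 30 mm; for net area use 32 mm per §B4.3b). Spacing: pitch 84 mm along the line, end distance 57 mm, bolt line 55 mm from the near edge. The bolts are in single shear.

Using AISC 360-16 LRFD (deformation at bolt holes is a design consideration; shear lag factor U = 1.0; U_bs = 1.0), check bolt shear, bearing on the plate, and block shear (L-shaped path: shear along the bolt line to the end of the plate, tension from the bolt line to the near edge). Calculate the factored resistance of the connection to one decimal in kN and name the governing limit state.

497.3 kN (bolt shear governs)

Bolt shear: A_b = π(27)²/4 = 572.56 mm². φR_n = 0.75 × 579 × 572.56 × 2 × 1 = 497.3 kN.
Bearing (20 mm plate, F_u = 450 MPa): end bolts L_c = 57 − 30/2 = 42, R_n = min(1.2×42×20×450, 2.4×27×20×450) = 453.6 kN/bolt; interior L_c = 84 − 30 = 54, R_n = 583.2 kN/bolt. φR_n = 0.75 × (1×453.6 + 1×583.2) = 777.6 kN.
Block shear: shear path 1×[57+1×84] = 1×141 mm, A_gv = 2820, A_nv = 1×(141 − 1.5×32)×20 = 1860 mm²; tension to near edge: (55 − 0.5×32)×20 = 780 mm². R_n = min(0.6×450×1860, 0.6×350×2820) + 1.0×450×780 = min(502.2, 592.2) + 351 = 853.2 kN. φR_n = 0.75 × 853.2 = 639.9 kN.
Governing: min(497.3, 777.6, 639.9) = 497.3 kN → bolt shear.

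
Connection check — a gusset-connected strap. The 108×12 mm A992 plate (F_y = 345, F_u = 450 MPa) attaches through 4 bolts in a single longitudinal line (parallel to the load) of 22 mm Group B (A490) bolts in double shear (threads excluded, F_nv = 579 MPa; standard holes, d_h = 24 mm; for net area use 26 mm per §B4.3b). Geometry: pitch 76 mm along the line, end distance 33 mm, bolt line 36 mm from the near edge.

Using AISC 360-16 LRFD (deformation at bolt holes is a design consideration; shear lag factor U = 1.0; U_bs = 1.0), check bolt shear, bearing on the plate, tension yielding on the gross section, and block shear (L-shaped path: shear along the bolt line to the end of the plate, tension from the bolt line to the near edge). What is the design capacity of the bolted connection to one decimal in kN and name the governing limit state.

402.4 kN (gross-section yield governs)

Bolt shear: A_b = π(22)²/4 = 380.13 mm². φR_n = 0.75 × 579 × 380.13 × 4 × 2 = 1320.6 kN.
Bearing (12 mm plate, F_u = 450 MPa): end bolts L_c = 33 − 24/2 = 21, R_n = min(1.2×21×12×450, 2.4×22×12×450) = 136.08 kN/bolt; interior L_c = 76 − 24 = 52, R_n = 285.12 kN/bolt. φR_n = 0.75 × (1×136.08 + 3×285.12) = 743.6 kN.
Tension yield (gross): A_g = 108×12 = 1296 mm². φR_n = 0.90 × 345 × 1296 = 402.4 kN.
Block shear: shear path 1×[33+3×76] = 1×261 mm, A_gv = 3132, A_nv = 1×(261 − 3.5×26)×12 = 2040 mm²; tension to near edge: (36 − 0.5×26)×12 = 276 mm². R_n = min(0.6×450×2040, 0.6×345×3132) + 1.0×450×276 = min(550.8, 648.32) + 124.2 = 675 kN. φR_n = 0.75 × 675 = 506.3 kN.
Governing: min(1320.6, 743.6, 402.4, 506.3) = 402.4 kN → gross-section yield.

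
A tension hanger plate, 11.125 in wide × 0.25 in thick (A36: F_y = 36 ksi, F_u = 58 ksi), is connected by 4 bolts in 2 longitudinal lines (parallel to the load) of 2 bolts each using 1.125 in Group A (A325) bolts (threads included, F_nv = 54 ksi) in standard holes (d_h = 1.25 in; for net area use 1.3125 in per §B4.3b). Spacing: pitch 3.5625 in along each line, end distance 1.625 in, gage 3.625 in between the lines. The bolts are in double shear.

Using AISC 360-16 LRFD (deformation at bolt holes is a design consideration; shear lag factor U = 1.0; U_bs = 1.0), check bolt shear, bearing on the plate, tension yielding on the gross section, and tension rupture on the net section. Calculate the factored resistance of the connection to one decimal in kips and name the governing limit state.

84.8 kips (bearing governs)

Bolt shear: A_b = π(1.125)²/4 = 0.99402 in². φR_n = 0.75 × 54 × 0.99402 × 4 × 2 = 322.1 kips.
Bearing (0.25 in plate, F_u = 58 ksi): end bolts L_c = 1.625 − 1.25/2 = 1, R_n = min(1.2×1×0.25×58, 2.4×1.125×0.25×58) = 17.4 kips/bolt; interior L_c = 3.5625 − 1.25 = 2.3125, R_n = 39.15 kips/bolt. φR_n = 0.75 × (2×17.4 + 2×39.15) = 84.8 kips.
Tension yield (gross): A_g = 11.125×0.25 = 2.7813 in². φR_n = 0.90 × 36 × 2.7813 = 90.1 kips.
Tension rupture (net): A_n = (11.125 − 2×1.3125)×0.25 = 2.125 in² (U = 1.0, A_e = A_n). φR_n = 0.75 × 58 × 2.125 = 92.4 kips.
Governing: min(322.1, 84.8, 90.1, 92.4) = 84.8 kips → bearing.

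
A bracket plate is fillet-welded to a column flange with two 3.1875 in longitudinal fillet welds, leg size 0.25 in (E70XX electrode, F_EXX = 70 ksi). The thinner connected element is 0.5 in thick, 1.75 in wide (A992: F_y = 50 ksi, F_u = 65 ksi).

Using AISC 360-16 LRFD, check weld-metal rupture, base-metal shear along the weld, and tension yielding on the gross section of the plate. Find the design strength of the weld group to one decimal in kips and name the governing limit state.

Weld metal: throat = 0.707×0.25 = 0.17675 in, L = 2×3.1875 = 6.375 in. φR_n = 0.75 × 0.6 × 70 × 0.17675 × 6.375 = 35.5 kips.
Base metal shear (0.5 in plate): yield φR_n = 1.0×0.6×50×0.5×6.375 = 95.6 kips; rupture φR_n = 0.75×0.6×65×0.5×6.375 = 93.2 kips; take 93.2 kips (rupture).
Tension yield (gross): A_g = 1.75×0.5 = 0.875 in². φR_n = 0.90 × 50 × 0.875 = 39.4 kips.
Governing: min(35.5, 93.2, 39.4) = 35.5 kips → weld metal.

35.5 kips (weld metal governs)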